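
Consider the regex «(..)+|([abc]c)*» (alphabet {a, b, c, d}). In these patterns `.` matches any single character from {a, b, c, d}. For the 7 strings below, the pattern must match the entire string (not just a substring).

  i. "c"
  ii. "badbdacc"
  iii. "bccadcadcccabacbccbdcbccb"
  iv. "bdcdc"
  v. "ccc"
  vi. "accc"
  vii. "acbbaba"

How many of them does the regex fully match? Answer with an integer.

i. "c" → no match
ii. "badbdacc" → match
iii → no match
iv. "bdcdc" → no match
v. "ccc" → no match
vi. "accc" → match
vii. "acbbaba" → no match
Total matched: 2

2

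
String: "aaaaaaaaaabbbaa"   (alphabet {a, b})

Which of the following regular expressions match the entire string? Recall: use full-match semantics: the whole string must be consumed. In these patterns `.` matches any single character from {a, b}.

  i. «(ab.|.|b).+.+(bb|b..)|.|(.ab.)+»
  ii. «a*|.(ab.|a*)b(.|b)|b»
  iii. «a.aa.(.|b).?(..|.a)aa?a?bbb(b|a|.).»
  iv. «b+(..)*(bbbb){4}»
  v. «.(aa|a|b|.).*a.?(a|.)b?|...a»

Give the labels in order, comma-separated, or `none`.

i → match
ii → no match
iii → match
iv → no match — must start with "b"
v → match

i, iii, v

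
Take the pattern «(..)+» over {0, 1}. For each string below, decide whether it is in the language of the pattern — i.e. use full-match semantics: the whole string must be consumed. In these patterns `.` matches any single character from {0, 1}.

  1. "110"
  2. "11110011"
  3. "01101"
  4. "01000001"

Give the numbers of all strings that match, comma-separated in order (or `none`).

2, 4

1 → no match
2 → match
3 → no match
4 → match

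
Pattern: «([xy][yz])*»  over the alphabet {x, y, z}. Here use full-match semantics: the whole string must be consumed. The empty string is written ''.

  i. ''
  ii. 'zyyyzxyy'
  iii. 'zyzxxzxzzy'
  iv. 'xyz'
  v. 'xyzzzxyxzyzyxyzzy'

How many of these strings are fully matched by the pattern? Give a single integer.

1

i. '' → match
ii. 'zyyyzxyy' → no match
iii. 'zyzxxzxzzy' → no match
iv. 'xyz' → no match
v → no match
Total matched: 1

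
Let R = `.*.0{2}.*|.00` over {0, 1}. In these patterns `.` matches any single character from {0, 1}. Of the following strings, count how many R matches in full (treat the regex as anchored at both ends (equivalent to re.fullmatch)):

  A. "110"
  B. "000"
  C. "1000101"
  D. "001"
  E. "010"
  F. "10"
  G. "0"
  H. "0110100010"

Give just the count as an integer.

3

A. "110" → no match
B. "000" → match
C. "1000101" → match
D. "001" → no match
E. "010" → no match
F. "10" → no match
G. "0" → no match
H. "0110100010" → match
Total matched: 3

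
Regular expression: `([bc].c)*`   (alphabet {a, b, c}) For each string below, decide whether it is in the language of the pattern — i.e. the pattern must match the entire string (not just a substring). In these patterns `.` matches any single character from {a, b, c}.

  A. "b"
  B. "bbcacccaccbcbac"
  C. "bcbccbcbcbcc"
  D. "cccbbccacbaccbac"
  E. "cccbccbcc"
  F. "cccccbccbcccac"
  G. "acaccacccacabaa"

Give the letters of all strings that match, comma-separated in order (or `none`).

E

A → no match
B → no match
C → no match
D → no match
E → match
F → no match
G → no match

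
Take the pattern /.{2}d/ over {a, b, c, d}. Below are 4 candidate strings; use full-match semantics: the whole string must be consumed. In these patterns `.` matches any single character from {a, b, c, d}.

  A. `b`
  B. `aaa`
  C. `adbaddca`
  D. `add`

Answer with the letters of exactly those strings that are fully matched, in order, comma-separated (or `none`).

D

A → no match — must end with `d`
B → no match — must end with `d`
C → no match — must end with `d`
D → match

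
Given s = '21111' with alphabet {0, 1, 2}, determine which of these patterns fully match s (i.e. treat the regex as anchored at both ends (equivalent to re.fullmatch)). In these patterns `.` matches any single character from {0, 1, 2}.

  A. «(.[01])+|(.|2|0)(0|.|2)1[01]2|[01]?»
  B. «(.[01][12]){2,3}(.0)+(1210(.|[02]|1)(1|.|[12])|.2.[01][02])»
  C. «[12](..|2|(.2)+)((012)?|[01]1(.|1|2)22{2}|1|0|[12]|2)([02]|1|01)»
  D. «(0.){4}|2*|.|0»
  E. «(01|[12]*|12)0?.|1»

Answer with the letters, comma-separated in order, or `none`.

C, E

A → no match
B → no match
C → match
D → no match
E → match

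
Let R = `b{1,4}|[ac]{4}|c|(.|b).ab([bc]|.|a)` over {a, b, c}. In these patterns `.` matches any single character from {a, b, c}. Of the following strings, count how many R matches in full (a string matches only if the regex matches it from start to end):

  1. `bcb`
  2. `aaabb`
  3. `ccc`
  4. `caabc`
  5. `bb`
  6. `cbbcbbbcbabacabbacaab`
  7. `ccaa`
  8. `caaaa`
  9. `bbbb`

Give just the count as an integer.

1 → no match
2 → match
3 → no match
4 → match
5 → match
6 → no match
7 → match
8 → no match
9 → match
Total matched: 5

5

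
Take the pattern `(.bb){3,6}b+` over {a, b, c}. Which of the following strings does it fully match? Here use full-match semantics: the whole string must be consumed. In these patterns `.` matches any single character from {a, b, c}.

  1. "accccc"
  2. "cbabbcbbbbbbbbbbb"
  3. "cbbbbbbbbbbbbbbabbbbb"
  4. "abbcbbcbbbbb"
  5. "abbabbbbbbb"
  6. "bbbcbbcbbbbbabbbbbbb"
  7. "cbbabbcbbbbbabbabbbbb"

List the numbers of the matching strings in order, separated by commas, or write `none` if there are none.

3, 4, 5, 6, 7

1 → no match — must end with "b"
2 → no match
3 → match
4 → match
5 → match
6 → match
7 → match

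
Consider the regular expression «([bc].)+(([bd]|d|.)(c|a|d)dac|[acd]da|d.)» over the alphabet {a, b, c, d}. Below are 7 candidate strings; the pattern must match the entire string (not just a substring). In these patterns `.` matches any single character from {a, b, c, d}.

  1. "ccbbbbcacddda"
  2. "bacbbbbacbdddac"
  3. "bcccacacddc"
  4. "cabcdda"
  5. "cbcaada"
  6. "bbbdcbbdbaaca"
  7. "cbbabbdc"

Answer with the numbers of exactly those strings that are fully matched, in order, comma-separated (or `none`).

1, 2, 4, 5, 7

1 → match
2 → match
3. "bcccacacddc" → no match
4. "cabcdda" → match
5. "cbcaada" → match
6 → no match
7. "cbbabbdc" → match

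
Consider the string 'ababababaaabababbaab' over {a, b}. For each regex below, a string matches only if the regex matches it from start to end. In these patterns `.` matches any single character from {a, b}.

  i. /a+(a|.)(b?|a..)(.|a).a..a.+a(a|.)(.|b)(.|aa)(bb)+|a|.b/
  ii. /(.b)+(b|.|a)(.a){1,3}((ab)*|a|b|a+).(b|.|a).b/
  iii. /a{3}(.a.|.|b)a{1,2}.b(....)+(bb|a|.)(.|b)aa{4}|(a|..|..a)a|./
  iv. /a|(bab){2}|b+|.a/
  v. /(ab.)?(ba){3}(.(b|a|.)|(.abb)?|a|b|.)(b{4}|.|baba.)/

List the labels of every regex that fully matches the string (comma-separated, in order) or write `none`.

ii

i → no match
ii → match
iii → no match
iv → no match
v → no match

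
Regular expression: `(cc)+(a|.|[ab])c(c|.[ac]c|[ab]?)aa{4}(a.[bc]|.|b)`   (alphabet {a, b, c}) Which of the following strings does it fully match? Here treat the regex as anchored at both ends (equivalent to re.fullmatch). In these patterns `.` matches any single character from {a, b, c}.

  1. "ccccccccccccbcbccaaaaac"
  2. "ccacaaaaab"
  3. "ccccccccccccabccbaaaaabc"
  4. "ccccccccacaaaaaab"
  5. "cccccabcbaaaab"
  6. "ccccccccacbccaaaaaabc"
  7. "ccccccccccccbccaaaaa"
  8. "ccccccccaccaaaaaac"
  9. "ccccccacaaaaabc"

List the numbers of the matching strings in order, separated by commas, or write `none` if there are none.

1, 2, 4, 6

1 → match
2. "ccacaaaaab" → match
3 → no match
4 → match
5 → no match
6 → match
7 → no match
8 → no match
9 → no match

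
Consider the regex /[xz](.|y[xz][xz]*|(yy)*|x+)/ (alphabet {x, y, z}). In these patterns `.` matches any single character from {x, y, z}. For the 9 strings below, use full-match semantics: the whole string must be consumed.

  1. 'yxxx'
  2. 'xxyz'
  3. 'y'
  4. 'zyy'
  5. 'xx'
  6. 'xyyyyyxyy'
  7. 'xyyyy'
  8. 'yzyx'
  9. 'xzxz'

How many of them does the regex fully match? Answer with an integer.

3

1 → no match
2 → no match
3 → no match
4 → match
5 → match
6 → no match
7 → match
8 → no match
9 → no match
Total matched: 3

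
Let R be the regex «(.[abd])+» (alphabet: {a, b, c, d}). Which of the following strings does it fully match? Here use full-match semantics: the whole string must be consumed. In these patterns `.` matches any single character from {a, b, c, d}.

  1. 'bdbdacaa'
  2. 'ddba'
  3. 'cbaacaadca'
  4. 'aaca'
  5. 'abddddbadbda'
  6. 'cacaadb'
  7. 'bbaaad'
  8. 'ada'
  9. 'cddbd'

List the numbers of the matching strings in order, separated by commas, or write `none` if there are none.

2, 3, 4, 5, 7

1. 'bdbdacaa' → no match
2. 'ddba' → match
3. 'cbaacaadca' → match
4. 'aaca' → match
5. 'abddddbadbda' → match
6. 'cacaadb' → no match
7. 'bbaaad' → match
8. 'ada' → no match
9. 'cddbd' → no match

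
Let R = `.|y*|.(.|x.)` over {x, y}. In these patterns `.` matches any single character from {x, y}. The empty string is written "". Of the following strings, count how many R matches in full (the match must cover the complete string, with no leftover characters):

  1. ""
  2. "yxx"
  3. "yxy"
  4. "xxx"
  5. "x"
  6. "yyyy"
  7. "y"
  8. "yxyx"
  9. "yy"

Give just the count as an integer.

1 → match
2 → match
3 → match
4 → match
5 → match
6 → match
7 → match
8 → no match
9 → match
Total matched: 8

8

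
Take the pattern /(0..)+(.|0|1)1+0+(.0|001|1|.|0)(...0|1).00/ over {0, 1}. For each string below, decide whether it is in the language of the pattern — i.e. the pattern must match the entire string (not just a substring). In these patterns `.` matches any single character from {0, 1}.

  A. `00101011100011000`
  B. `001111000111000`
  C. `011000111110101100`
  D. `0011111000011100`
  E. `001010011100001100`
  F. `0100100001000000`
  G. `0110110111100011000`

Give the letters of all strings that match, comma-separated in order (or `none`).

A → match
B → no match
C → match
D → match
E → match
F → match
G → match

A, C, D, E, F, G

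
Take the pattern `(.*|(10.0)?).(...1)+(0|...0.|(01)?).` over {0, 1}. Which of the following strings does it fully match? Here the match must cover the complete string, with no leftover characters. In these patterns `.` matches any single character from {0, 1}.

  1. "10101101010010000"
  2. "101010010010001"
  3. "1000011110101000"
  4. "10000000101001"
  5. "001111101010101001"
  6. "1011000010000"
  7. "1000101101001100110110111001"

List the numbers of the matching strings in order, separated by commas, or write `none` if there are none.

1 → no match
2 → no match
3 → no match
4 → no match
5 → no match
6 → no match
7 → no match

none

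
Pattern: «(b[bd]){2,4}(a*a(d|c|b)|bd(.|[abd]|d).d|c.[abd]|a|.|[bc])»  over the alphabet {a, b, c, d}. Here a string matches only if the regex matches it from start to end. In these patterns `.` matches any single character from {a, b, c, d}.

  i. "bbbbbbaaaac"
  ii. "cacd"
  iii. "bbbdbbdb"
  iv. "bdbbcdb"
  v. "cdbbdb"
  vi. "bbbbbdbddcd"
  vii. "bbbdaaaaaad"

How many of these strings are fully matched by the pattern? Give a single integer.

i → match
ii → no match — must start with "b"
iii → no match
iv → match
v → no match — must start with "b"
vi → match
vii → match
Total matched: 4

4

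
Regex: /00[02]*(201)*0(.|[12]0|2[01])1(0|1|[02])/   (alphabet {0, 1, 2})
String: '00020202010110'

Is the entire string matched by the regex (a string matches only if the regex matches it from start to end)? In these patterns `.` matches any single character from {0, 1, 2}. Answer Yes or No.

Yes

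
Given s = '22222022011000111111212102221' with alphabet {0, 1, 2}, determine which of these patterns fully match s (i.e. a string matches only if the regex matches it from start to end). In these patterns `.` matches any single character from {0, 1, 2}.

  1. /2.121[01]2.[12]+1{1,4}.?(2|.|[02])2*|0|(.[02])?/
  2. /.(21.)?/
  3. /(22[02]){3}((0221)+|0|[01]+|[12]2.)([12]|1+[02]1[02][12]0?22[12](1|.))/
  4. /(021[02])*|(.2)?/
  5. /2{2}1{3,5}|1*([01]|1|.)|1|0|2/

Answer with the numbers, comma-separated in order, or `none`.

3

1 → no match
2 → no match
3 → match
4 → no match
5 → no match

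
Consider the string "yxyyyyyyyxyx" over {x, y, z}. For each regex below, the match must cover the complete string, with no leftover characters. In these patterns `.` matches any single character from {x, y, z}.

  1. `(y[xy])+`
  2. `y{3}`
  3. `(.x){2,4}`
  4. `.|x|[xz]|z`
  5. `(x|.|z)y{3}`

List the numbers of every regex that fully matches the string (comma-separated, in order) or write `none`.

1 → match
2 → no match — must end with "y"
3 → no match
4 → no match
5 → no match — must end with "y"

1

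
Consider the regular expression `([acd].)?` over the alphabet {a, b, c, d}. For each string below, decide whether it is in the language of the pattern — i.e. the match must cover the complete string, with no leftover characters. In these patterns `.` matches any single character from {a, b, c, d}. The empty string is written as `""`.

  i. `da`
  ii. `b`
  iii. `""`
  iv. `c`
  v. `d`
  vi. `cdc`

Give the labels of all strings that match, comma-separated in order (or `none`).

i, iii

i → match
ii → no match
iii → match
iv → no match
v → no match
vi → no match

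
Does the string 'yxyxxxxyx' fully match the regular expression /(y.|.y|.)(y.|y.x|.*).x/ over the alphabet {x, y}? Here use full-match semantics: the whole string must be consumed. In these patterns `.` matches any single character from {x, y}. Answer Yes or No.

Yes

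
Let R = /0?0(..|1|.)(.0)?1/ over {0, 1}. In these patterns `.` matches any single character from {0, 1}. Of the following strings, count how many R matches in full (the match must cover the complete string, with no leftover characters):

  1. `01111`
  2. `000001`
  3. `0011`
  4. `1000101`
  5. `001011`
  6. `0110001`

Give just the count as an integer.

1 → no match
2 → match
3 → match
4 → no match
5 → no match
6 → no match
Total matched: 2

2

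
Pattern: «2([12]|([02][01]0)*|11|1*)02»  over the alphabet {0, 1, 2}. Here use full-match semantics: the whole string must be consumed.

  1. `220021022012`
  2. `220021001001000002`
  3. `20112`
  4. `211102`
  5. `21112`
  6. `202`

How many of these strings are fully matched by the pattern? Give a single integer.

1. `220021022012` → no match — must end with `02`
2 → match
3. `20112` → no match — must end with `02`
4. `211102` → match
5. `21112` → no match — must end with `02`
6. `202` → match
Total matched: 3

3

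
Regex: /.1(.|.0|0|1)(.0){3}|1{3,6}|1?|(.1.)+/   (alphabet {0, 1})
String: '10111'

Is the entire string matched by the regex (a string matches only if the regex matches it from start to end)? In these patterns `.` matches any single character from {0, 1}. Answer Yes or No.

No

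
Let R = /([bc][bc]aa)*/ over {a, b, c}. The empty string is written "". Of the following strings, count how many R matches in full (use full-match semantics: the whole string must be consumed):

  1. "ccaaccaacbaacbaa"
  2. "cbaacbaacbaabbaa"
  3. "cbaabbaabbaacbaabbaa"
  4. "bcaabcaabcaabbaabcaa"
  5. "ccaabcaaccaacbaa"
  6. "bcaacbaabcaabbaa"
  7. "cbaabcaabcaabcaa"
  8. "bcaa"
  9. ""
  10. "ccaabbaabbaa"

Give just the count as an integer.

10

1 → match
2 → match
3 → match
4 → match
5 → match
6 → match
7 → match
8. "bcaa" → match
9. "" → match
10. "ccaabbaabbaa" → match
Total matched: 10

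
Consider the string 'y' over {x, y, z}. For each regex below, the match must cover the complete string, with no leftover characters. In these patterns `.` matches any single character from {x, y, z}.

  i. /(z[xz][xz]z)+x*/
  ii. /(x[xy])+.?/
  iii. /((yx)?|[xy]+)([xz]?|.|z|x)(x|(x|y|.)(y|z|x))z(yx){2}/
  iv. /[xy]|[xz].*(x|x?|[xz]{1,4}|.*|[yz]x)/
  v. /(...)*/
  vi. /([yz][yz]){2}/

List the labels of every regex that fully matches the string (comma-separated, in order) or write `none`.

iv

i → no match — must start with 'z'
ii → no match — must start with 'x'
iii → no match — must end with 'yx'
iv → match
v → no match
vi → no match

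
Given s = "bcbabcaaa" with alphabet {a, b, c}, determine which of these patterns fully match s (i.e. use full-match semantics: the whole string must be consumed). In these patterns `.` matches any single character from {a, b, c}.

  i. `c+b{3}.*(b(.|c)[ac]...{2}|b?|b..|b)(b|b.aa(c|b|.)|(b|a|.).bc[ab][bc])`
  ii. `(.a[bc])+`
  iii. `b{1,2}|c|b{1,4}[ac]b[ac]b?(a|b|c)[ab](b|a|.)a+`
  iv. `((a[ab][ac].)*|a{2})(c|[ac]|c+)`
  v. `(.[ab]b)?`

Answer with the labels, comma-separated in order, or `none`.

i → no match — must start with "c"
ii → no match
iii → match
iv → no match
v → no match

iii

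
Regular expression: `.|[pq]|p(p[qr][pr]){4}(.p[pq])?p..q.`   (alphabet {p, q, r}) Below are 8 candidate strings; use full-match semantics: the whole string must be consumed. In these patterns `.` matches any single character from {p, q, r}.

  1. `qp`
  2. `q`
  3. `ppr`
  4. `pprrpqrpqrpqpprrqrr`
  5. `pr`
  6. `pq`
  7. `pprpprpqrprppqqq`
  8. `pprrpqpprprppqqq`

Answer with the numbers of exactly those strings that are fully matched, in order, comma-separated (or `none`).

2

1 → no match
2 → match
3 → no match
4 → no match
5 → no match
6 → no match
7 → no match
8 → no match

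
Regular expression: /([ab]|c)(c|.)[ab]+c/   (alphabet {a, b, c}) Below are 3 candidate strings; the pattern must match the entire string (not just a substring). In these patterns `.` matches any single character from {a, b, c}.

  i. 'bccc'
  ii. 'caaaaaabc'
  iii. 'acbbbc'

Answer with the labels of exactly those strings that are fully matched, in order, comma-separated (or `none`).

i → no match
ii → match
iii → match

ii, iii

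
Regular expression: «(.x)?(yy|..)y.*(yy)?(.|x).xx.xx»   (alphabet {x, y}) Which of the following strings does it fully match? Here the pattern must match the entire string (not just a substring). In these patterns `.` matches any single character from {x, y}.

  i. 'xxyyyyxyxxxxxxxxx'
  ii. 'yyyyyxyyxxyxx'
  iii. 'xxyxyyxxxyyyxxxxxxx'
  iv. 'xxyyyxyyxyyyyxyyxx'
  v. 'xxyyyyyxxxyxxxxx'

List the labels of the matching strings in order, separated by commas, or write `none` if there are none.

i, ii, iii, v

i → match
ii → match
iii → match
iv → no match
v → match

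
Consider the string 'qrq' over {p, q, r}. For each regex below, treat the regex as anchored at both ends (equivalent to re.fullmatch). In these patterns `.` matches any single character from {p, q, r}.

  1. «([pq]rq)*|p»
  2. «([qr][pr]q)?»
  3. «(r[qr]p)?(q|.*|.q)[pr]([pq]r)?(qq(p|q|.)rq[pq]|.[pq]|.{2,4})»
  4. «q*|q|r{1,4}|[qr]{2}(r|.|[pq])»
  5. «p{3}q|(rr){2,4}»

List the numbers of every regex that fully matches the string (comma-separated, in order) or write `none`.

1, 2, 4

1 → match
2 → match
3 → no match
4 → match
5 → no match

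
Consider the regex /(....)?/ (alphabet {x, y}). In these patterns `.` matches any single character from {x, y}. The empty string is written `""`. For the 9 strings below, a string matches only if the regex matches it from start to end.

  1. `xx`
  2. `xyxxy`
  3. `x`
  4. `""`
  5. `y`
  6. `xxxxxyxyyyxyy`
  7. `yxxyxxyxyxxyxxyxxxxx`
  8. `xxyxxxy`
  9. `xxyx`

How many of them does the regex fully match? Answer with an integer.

2

1 → no match
2 → no match
3 → no match
4 → match
5 → no match
6 → no match
7 → no match
8 → no match
9 → match
Total matched: 2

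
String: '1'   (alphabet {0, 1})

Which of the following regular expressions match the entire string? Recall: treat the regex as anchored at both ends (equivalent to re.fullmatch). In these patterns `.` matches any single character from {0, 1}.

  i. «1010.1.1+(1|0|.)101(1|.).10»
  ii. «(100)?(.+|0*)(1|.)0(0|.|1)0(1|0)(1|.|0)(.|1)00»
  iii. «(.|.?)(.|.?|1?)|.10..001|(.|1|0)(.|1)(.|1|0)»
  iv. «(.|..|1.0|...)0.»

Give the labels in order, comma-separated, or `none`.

i → no match — must start with '1010'
ii → no match — must end with '00'
iii → match
iv → no match

iii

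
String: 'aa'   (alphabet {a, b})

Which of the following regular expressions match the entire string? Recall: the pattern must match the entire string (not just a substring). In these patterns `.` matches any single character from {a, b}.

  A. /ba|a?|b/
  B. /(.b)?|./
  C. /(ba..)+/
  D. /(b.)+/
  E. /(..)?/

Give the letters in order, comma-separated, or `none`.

A → no match
B → no match
C → no match — must start with 'ba'
D → no match — must start with 'b'
E → match

E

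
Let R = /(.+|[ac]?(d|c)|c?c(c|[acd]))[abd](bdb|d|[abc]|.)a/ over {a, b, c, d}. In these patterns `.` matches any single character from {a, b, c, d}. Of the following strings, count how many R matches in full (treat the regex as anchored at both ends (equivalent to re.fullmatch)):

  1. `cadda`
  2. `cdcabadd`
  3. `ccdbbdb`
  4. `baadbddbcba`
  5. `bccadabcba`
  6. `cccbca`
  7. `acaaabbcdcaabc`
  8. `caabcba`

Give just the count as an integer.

1 → match
2 → no match — must end with `a`
3 → no match — must end with `a`
4 → no match
5 → no match
6 → match
7 → no match — must end with `a`
8 → no match
Total matched: 2

2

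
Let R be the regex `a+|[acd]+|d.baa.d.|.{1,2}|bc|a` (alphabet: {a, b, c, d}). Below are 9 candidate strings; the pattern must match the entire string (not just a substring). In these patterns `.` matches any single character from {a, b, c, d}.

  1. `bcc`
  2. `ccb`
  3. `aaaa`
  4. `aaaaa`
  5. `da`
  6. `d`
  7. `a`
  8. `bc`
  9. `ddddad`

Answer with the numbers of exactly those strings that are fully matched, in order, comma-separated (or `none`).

1 → no match
2 → no match
3 → match
4 → match
5 → match
6 → match
7 → match
8 → match
9 → match

3, 4, 5, 6, 7, 8, 9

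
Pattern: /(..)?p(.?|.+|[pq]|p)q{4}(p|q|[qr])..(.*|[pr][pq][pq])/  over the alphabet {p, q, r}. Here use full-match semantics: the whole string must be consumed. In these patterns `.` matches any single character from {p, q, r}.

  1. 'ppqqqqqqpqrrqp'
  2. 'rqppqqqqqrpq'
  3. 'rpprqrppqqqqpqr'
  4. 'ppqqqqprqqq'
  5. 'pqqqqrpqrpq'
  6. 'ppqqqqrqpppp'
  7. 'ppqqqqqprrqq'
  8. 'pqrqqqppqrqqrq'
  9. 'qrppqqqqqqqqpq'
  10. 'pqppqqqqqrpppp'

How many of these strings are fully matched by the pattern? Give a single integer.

9

1 → match
2. 'rqppqqqqqrpq' → match
3 → match
4. 'ppqqqqprqqq' → match
5. 'pqqqqrpqrpq' → match
6. 'ppqqqqrqpppp' → match
7. 'ppqqqqqprrqq' → match
8 → no match
9 → match
10 → match
Total matched: 9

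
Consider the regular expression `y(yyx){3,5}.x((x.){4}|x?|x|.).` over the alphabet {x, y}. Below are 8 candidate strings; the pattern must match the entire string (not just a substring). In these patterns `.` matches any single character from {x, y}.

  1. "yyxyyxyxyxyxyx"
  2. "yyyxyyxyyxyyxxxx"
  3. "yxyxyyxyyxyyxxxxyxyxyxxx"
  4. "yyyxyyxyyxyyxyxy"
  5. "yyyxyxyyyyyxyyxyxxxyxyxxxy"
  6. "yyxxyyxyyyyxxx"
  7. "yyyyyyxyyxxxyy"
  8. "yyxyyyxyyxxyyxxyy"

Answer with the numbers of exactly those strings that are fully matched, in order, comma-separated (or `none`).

1 → no match — must start with "yyyx"
2 → match
3 → no match — must start with "yyyx"
4 → match
5 → no match
6 → no match — must start with "yyyx"
7 → no match — must start with "yyyx"
8 → no match — must start with "yyyx"

2, 4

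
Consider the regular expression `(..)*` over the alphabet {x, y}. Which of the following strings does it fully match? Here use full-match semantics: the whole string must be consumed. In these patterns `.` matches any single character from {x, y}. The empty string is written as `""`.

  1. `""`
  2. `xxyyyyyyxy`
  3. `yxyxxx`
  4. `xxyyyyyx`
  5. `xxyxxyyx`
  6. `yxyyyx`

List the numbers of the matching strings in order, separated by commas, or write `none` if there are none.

1, 2, 3, 4, 5, 6

1 → match
2 → match
3 → match
4 → match
5 → match
6 → match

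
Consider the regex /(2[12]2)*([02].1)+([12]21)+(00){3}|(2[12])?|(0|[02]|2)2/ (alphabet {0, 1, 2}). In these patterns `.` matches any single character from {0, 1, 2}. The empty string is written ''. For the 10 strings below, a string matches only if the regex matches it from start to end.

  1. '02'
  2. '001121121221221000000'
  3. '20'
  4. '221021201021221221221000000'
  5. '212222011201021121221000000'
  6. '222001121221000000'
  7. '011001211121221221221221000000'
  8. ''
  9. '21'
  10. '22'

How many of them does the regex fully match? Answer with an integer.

1 → match
2 → match
3 → no match
4 → match
5 → match
6 → match
7 → match
8 → match
9 → match
10 → match
Total matched: 9

9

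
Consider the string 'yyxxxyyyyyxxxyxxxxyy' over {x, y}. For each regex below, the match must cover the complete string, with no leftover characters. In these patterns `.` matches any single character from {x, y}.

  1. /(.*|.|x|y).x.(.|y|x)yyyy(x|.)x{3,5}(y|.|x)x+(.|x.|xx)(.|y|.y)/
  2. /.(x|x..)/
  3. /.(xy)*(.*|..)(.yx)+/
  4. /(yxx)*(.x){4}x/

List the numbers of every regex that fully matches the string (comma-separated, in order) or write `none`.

1 → match
2 → no match
3 → no match — must end with 'yx'
4 → no match — must end with 'xx'

1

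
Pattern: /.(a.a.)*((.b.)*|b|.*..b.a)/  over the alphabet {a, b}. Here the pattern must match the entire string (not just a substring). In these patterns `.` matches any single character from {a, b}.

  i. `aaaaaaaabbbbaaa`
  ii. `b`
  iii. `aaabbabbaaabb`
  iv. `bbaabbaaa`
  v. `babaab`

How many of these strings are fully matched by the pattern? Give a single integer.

i → no match
ii → match
iii → no match
iv → no match
v → match
Total matched: 2

2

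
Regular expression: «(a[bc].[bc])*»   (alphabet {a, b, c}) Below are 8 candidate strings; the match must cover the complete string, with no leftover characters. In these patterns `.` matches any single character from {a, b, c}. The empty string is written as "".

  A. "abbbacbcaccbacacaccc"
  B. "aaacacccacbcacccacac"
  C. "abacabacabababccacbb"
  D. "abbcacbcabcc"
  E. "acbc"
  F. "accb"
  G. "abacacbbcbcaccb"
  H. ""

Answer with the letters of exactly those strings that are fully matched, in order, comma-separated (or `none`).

A → match
B → no match
C → match
D → match
E → match
F → match
G → no match
H → match

A, C, D, E, F, H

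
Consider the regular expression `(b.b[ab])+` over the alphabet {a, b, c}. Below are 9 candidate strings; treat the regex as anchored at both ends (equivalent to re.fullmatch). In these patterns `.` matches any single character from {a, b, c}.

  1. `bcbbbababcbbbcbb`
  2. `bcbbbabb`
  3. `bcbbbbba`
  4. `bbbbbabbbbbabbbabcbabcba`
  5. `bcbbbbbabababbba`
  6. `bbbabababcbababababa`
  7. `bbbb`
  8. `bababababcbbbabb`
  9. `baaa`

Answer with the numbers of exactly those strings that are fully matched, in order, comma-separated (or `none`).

1, 2, 3, 4, 5, 6, 7, 8

1 → match
2. `bcbbbabb` → match
3. `bcbbbbba` → match
4 → match
5 → match
6 → match
7. `bbbb` → match
8 → match
9. `baaa` → no match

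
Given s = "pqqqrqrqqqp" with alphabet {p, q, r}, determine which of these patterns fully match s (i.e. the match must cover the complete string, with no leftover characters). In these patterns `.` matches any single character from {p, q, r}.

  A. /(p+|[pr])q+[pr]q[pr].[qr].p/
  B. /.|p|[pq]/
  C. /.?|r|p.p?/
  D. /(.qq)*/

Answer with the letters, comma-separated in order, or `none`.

A → match
B → no match
C → no match
D → no match

A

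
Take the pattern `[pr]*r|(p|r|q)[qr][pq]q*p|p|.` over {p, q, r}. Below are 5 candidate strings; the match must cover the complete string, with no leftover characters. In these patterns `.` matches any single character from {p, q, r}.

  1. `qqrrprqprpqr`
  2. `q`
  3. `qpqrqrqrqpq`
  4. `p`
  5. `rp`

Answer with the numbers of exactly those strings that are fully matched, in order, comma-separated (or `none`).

2, 4

1 → no match
2 → match
3 → no match
4 → match
5 → no match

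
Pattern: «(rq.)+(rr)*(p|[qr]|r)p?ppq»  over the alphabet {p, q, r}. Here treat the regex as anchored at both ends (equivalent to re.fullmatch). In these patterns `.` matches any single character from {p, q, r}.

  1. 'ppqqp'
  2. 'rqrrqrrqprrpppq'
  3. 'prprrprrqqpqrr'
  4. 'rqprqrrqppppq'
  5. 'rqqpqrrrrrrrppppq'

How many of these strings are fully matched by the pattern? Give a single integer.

2

1. 'ppqqp' → no match — must start with 'rq'
2 → match
3 → no match — must start with 'rq'
4 → match
5 → no match
Total matched: 2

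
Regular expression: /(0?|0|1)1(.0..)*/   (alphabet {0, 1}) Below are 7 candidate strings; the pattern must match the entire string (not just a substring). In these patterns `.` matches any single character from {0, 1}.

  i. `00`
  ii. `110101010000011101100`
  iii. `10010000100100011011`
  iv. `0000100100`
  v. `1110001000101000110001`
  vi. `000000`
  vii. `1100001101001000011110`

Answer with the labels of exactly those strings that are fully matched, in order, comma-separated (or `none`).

i → no match
ii → no match
iii → no match
iv → no match
v → match
vi → no match
vii → no match

v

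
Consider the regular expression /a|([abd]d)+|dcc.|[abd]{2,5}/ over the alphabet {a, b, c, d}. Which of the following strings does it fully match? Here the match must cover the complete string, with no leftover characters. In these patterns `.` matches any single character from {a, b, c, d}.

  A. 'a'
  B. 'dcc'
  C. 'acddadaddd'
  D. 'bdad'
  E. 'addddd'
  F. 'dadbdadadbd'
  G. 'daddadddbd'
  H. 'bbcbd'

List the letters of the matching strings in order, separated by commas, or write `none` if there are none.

A → match
B → no match
C → no match
D → match
E → match
F → no match
G → no match
H → no match

A, D, E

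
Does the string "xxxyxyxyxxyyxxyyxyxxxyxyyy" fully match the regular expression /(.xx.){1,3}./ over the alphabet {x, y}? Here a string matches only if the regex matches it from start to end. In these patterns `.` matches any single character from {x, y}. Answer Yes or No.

No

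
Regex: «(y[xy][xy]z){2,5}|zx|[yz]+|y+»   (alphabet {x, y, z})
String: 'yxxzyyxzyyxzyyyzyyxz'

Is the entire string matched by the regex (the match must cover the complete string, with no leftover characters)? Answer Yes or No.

Yes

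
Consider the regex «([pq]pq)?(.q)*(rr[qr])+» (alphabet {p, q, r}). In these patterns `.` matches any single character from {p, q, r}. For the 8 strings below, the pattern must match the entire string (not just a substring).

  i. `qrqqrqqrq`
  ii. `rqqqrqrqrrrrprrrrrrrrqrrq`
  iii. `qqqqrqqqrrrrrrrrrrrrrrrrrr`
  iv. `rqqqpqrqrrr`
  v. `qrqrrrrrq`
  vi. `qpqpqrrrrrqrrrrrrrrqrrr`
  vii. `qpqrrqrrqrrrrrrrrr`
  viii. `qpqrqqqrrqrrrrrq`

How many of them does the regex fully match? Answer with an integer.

5

i. `qrqqrqqrq` → no match
ii → no match
iii → match
iv. `rqqqpqrqrrr` → match
v. `qrqrrrrrq` → no match
vi → match
vii → match
viii → match
Total matched: 5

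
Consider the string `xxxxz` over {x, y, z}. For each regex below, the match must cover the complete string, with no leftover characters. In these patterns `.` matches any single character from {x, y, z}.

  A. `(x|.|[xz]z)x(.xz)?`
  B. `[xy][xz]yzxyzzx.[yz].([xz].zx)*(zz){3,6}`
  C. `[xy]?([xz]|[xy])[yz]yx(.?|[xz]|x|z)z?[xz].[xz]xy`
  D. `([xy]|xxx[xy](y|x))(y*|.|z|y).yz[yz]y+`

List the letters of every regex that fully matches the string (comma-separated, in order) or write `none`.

A

A → match
B → no match — must end with `zz`
C → no match — must end with `xy`
D → no match — must end with `y`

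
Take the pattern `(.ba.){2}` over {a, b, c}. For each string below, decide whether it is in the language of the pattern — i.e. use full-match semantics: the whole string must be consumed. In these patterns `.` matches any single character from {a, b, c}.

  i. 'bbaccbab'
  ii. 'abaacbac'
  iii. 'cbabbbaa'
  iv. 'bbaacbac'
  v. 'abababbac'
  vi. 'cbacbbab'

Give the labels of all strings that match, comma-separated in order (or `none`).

i, ii, iii, iv, vi

i. 'bbaccbab' → match
ii. 'abaacbac' → match
iii. 'cbabbbaa' → match
iv. 'bbaacbac' → match
v. 'abababbac' → no match
vi. 'cbacbbab' → match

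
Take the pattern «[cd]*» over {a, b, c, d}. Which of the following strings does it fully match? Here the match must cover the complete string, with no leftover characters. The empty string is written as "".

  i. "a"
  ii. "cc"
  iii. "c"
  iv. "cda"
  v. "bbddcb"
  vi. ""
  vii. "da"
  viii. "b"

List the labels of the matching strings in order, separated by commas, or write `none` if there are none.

ii, iii, vi

i → no match
ii → match
iii → match
iv → no match
v → no match
vi → match
vii → no match
viii → no match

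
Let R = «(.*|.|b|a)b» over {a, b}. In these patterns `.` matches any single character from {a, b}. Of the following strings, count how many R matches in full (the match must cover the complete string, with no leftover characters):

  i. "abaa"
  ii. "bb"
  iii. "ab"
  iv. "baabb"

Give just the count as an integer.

3

i → no match — must end with "b"
ii → match
iii → match
iv → match
Total matched: 3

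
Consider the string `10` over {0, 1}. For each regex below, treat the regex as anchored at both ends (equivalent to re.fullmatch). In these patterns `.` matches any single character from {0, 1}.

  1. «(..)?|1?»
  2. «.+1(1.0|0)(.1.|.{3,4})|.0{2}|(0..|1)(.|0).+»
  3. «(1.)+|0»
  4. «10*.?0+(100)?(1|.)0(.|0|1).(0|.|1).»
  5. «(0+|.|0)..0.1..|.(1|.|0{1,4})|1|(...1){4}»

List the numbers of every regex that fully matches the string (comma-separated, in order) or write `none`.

1 → match
2 → no match
3 → match
4 → no match
5 → match

1, 3, 5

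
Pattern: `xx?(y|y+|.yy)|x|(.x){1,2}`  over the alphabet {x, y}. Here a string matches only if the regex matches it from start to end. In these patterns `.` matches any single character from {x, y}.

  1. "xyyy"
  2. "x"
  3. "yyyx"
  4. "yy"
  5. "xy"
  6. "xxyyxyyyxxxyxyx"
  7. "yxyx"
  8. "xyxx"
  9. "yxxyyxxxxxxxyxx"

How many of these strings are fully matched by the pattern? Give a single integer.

1 → match
2 → match
3 → no match
4 → no match
5 → match
6 → no match
7 → match
8 → no match
9 → no match
Total matched: 4

4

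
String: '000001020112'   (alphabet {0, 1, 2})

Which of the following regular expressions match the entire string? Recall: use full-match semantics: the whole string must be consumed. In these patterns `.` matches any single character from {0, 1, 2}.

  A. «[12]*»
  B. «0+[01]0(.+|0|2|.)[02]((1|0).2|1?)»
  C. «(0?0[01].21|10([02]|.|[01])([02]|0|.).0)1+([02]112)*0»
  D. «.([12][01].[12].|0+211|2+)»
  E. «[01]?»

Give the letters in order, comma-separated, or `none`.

B

A → no match
B → match
C → no match — must end with '0'
D → no match
E → no match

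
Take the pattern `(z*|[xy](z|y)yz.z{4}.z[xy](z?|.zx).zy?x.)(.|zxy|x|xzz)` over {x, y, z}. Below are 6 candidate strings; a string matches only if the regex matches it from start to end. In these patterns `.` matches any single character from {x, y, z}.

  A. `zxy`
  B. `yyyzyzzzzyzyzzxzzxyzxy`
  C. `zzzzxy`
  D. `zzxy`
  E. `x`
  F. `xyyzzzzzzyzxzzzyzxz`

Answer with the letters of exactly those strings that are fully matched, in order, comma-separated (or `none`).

A → match
B → match
C → match
D → match
E → match
F → no match

A, B, C, D, E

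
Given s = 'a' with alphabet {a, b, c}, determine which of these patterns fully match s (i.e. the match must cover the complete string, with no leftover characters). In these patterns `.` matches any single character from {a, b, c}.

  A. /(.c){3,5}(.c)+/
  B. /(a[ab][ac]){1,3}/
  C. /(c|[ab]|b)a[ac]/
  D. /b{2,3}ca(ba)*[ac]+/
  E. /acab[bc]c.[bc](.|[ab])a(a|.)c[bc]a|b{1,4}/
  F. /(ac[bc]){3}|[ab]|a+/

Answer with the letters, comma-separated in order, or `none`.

A → no match — must end with 'c'
B → no match
C → no match
D → no match — must start with 'b'
E → no match
F → match

F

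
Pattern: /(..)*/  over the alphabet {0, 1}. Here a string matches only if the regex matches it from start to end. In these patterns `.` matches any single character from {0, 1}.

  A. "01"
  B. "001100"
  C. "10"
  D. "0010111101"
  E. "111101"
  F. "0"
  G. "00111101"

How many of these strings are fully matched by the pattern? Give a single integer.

6

A → match
B → match
C → match
D → match
E → match
F → no match
G → match
Total matched: 6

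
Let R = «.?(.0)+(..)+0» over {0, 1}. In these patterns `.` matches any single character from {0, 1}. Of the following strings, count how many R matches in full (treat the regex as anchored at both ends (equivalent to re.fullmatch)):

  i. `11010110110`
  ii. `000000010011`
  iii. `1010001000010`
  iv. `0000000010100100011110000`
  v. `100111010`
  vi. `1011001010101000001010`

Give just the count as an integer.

3

i → no match
ii → no match — must end with `0`
iii → match
iv → match
v → match
vi → no match
Total matched: 3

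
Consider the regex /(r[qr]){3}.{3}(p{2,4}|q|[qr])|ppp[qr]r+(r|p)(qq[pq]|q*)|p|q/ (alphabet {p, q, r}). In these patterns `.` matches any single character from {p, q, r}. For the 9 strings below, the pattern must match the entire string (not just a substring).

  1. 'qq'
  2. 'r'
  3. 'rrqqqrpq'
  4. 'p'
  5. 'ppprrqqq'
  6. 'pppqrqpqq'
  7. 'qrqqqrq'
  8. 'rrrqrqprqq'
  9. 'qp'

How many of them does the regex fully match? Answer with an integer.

2

1 → no match
2 → no match
3 → no match
4 → match
5 → no match
6 → no match
7 → no match
8 → match
9 → no match
Total matched: 2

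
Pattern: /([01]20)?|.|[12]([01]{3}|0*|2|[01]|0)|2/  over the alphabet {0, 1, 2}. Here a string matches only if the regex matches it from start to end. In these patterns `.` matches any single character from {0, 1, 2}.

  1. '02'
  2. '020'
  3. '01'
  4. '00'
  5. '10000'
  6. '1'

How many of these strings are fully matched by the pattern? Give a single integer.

1 → no match
2 → match
3 → no match
4 → no match
5 → match
6 → match
Total matched: 3

3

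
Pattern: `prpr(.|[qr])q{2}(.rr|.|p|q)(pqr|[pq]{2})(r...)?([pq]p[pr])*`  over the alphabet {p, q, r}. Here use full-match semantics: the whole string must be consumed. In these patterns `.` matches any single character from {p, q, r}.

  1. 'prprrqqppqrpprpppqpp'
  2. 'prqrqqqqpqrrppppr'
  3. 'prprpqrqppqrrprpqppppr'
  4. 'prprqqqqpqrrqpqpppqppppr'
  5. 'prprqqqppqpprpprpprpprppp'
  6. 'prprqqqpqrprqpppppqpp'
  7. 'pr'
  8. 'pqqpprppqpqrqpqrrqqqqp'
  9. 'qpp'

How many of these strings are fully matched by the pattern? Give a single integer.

1 → match
2 → no match — must start with 'prpr'
3 → no match
4 → match
5 → match
6 → no match
7 → no match — must start with 'prpr'
8 → no match — must start with 'prpr'
9 → no match — must start with 'prpr'
Total matched: 3

3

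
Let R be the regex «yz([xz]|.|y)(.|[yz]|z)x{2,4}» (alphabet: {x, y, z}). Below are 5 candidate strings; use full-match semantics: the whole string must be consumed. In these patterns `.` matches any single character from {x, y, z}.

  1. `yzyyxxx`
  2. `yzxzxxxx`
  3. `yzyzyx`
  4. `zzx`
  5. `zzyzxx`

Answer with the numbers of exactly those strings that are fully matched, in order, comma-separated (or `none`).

1 → match
2 → match
3 → no match
4 → no match — must start with `yz`
5 → no match — must start with `yz`

1, 2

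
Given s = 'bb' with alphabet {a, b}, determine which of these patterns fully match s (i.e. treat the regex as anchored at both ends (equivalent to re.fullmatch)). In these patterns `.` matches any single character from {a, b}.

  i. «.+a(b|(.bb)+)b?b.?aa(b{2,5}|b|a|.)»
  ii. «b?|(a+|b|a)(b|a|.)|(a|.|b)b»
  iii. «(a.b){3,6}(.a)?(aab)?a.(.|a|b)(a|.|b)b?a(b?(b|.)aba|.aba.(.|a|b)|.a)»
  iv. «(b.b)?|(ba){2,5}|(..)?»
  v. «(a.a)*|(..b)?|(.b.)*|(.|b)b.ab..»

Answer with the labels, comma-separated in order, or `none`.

ii, iv

i → no match
ii → match
iii → no match — must start with 'a'
iv → match
v → no match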